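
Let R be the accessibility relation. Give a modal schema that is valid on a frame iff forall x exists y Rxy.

□r → ◇r

This is seriality; the standard corresponding axiom is D: □r → ◇r.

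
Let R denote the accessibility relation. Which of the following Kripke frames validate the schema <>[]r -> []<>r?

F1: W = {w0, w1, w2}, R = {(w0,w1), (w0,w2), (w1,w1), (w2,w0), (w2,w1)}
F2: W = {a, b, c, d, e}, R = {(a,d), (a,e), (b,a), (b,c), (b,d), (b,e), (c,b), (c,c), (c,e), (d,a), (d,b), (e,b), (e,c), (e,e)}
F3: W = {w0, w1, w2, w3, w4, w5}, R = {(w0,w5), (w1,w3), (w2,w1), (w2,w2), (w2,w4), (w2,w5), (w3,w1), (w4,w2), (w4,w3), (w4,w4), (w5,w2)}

Frame correspondent (Sahlqvist): forall x forall y forall z (Rxy & Rxz -> exists w (Ryw & Rzw)) — i.e. convergence.
F1: satisfies the condition.
F2: fails — Rba and Rbd but a and d have no common successor.
F3: fails — Rw2w5 and Rw2w1 but w5 and w1 have no common successor.

F1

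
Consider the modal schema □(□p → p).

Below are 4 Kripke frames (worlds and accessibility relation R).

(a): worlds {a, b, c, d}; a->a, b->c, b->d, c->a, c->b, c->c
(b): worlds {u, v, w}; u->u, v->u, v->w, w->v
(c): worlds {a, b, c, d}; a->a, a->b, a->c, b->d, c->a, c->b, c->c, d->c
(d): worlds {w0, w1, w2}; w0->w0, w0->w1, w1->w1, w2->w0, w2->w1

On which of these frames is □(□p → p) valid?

This is the axiom for shift-reflexivity; its first-order frame correspondent is ∀x ∀y (Rxy → Ryy).
(a): fails — Rcb but not Rbb.
(b): fails — Rvw but not Rww.
(c): fails — Rab but not Rbb.
(d): condition met.

(d)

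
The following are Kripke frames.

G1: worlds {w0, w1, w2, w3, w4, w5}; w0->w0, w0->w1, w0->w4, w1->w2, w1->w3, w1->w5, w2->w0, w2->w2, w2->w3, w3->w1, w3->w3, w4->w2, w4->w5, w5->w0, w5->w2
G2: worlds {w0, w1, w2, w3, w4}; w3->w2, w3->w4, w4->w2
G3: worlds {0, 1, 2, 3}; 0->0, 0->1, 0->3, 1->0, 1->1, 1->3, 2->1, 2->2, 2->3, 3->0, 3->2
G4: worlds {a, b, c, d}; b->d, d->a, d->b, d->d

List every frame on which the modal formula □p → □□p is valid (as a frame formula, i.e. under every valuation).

Frame correspondent (Sahlqvist): ∀x ∀y ∀z (Rxy ∧ Ryz → Rxz) — i.e. transitivity.
G1: fails — Rw1w5 and Rw5w0 but not Rw1w0.
G2: holds.
G3: fails — R32 and R23 but not R33.
G4: fails — Rbd and Rdb but not Rbb.

G2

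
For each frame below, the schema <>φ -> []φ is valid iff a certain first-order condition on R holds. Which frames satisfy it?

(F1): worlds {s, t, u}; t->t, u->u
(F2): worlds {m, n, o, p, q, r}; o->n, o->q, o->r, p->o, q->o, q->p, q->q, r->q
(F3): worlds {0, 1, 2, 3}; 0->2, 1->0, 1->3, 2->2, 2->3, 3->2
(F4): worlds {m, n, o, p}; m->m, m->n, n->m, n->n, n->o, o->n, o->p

The schema corresponds to partial functionality: forall x forall y forall z (Rxy & Rxz -> y = z).
(F1): holds.
(F2): fails — o sees both n and q.
(F3): fails — 1 sees both 0 and 3.
(F4): fails — m sees both m and n.

(F1)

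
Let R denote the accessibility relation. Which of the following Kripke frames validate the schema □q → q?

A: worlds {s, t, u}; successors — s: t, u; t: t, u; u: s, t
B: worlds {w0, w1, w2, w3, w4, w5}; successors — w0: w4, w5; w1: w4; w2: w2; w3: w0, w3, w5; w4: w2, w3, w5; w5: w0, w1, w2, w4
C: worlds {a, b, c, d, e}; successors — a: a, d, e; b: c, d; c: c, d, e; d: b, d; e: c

This is the axiom for reflexivity; its first-order frame correspondent is ∀x Rxx.
A: fails — world s does not see itself.
B: fails — world w0 does not see itself.
C: fails — world b does not see itself.
Valid on no frame.

none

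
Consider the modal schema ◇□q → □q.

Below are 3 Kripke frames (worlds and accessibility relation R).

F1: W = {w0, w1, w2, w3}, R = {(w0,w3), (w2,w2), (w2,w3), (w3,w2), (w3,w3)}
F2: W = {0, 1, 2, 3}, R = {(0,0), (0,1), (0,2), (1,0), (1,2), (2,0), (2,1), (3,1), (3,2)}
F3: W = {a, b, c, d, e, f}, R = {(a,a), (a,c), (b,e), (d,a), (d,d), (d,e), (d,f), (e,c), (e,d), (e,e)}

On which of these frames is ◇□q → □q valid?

F1

The schema corresponds to the Euclidean property: ∀x ∀y ∀z (Rxy ∧ Rxz → Ryz).
F1: condition met.
F2: fails — R02 and R02 but not R22.
F3: fails — Rac and Raa but not Rca.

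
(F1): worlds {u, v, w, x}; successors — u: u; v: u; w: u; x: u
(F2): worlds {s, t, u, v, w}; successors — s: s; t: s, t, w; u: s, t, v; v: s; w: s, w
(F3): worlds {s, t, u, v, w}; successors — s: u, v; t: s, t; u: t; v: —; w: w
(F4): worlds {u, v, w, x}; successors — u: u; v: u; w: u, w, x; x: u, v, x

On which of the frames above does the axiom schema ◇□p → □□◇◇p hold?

(F1), (F2), (F4)

Frame correspondent (Sahlqvist): ∀x ∀y ∀z ((xRy ∧ xR²z) → ∃w (yRw ∧ zR²w)) — i.e. a generalized confluence (Geach) condition.
(F1): holds.
(F2): holds.
(F3): fails — sRv, sR²t but no w* with vRw* and tR²w*.
(F4): holds.
Valid on: (F1), (F2), (F4).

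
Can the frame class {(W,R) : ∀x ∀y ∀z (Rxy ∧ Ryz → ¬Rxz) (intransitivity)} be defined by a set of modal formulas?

No

If a class were modally definable it would be closed under surjective bounded morphisms (Goldblatt–Thomason).
The 7-cycle (worlds s,t,u,v,w,x,y with s→t→u→v→w→x→y→s) is intransitive. Mapping every world to a single reflexive point • is a surjective bounded morphism; the reflexive point is not intransitive (R••∧R•• but R••).
So the class is not modally definable.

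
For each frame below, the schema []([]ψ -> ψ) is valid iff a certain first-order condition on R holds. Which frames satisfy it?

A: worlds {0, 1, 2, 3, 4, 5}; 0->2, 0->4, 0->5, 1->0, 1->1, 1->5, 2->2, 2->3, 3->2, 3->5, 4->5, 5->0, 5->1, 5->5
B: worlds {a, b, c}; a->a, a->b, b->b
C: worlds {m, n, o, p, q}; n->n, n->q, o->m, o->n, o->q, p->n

B

This is the axiom for shift-reflexivity; its first-order frame correspondent is forall x forall y (Rxy -> Ryy).
A: fails — R10 but not R00.
B: satisfies the condition.
C: fails — Rom but not Rmm.
Valid on: B.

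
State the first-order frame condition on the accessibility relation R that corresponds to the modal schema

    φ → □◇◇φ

This is a Sahlqvist (Geach-type) schema ◇^0□^0φ → □^1◇^2φ.
Minimal-valuation argument: fix x; take any y with xR^0y and any z with xR^1z. Set V(φ) to the set of worlds R-reachable from y in exactly 0 steps. Then □^0φ holds at y, so the antecedent holds at x; validity forces ◇^2φ at z, giving a w with zR^2w and yR^0w.
First-order correspondent: ∀x ∀z (xRz → ∃w (x = w ∧ zR²w)).

∀x ∀z (xRz → ∃w (x = w ∧ zR²w))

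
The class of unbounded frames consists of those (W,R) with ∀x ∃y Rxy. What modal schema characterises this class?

□p → ◇p

The condition is seriality. The D schema □p → ◇p defines it.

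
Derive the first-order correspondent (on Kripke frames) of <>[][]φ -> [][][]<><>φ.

This is a Sahlqvist (Geach-type) schema ◇^1□^2φ → □^3◇^2φ.
First-order correspondent: forall x forall y forall z ((xRy & x R^3 z) -> exists w (y R^2 w & z R^2 w)).

forall x forall y forall z ((xRy & x R^3 z) -> exists w (y R^2 w & z R^2 w))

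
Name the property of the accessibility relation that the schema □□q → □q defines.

Suppose □□q→□q is valid. Take Rxy and set V(q)={w : xR²w}. Then □□q at x, so □q at x, so q at y, i.e. ∃z(Rxz∧Rzy).
The converse is a direct semantic check.
So the correspondent is density.

density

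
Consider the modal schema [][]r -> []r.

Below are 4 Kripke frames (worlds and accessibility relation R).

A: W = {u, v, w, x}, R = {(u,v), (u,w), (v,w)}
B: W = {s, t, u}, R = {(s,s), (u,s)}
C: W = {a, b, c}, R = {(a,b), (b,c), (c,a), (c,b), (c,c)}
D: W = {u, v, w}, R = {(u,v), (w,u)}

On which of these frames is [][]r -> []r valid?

B

This is the axiom for density; its first-order frame correspondent is forall x forall y (Rxy -> exists z (Rxz & Rzy)).
A: fails — Ruv but no z with Ruz and Rzv.
B: ✓.
C: fails — Rab but no z with Raz and Rzb.
D: fails — Ruv but no z with Ruz and Rzv.
Valid on: B.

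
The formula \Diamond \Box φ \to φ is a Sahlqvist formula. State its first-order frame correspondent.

This schema is equivalent to the B axiom φ → □◇φ.
Its frame correspondent is symmetry — \forall x \forall y (Rxy \to Ryx).

Symmetry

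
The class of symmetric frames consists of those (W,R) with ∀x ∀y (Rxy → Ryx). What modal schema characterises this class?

The condition is symmetry. The B schema p → □◇p defines it.
Suppose p→□◇p is valid. Take Rxy and set V(p)={x}. Then p at x, so □◇p at x, so ◇p at y, so some z with Ryz has p; z=x, i.e. Ryx.

p → □◇p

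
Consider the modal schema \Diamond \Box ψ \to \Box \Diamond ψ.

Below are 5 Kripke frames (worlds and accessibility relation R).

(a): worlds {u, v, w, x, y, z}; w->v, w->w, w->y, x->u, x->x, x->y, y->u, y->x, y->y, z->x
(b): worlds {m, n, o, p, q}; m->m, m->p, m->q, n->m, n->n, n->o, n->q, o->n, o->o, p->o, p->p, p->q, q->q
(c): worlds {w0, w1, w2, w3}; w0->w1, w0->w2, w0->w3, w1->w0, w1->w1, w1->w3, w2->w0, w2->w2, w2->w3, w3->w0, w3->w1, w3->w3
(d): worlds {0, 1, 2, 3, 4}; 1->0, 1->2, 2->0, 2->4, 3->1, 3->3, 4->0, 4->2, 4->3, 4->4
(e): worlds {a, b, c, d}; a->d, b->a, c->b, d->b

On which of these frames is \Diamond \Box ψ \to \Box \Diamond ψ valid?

(c), (e)

This is the axiom for convergence; its first-order frame correspondent is \forall x \forall y \forall z (Rxy \wedge Rxz \to \exists w (Ryw \wedge Rzw)).
(a): fails — Rww and Rwv but w and v have no common successor.
(b): fails — Rno and Rnq but o and q have no common successor.
(c): holds.
(d): fails — R10 and R10 but 0 and 0 have no common successor.
(e): holds.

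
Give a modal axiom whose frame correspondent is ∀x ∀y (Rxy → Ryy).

□(□s → s)

A defining formula is □(□s → s) (the T□ axiom).
Suppose □(□s→s) is valid. Take Rxy and set V(s)={w : Ryw}. Then at y, □s holds; since □(□s→s) at x, □s→s at y, so s at y, i.e. Ryy.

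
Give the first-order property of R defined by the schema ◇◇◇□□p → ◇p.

∀x ∀y (xR³y → ∃w (yR²w ∧ xRw))

This is a Sahlqvist (Geach-type) schema ◇^3□^2p → □^0◇^1p.
First-order correspondent: ∀x ∀y (xR³y → ∃w (yR²w ∧ xRw)).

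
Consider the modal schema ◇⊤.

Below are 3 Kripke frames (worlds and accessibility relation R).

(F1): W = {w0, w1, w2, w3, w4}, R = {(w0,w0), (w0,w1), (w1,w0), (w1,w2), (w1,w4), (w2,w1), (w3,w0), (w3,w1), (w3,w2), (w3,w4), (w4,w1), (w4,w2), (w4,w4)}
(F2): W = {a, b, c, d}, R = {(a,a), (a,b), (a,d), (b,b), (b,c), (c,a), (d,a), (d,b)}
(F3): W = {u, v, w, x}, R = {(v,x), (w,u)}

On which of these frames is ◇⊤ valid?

(F1), (F2)

The schema corresponds to seriality: ∀x ∃y Rxy.
(F1): satisfies the condition.
(F2): satisfies the condition.
(F3): fails — world u has no successor.
Valid on: (F1), (F2).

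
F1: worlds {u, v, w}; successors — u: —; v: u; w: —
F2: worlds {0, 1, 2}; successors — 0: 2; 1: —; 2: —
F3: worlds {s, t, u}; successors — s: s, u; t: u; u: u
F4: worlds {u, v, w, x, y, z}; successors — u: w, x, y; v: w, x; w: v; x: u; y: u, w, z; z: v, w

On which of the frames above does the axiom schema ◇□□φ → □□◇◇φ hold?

F1, F2, F3

The schema corresponds to a generalized confluence (Geach) condition: ∀x ∀y ∀z ((xRy ∧ xR²z) → ∃w (yR²w ∧ zR²w)).
F1: holds.
F2: holds.
F3: holds.
F4: fails — uRw, uR²v but no t with wR²t and vR²t.
Valid on: F1, F2, F3.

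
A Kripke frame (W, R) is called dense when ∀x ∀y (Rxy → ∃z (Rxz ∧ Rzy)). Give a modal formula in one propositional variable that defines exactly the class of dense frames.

□□r → □r

A defining formula is □□r → □r (the C4 axiom).
Suppose □□r→□r is valid. Take Rxy and set V(r)={w : xR²w}. Then □□r at x, so □r at x, so r at y, i.e. ∃z(Rxz∧Rzy).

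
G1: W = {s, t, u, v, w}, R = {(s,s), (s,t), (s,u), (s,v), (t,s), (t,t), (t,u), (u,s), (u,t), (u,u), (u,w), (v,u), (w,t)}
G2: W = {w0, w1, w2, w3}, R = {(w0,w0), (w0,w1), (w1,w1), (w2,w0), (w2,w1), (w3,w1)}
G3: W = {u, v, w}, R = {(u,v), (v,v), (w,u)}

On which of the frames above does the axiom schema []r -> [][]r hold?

This is the axiom for transitivity; its first-order frame correspondent is forall x forall y forall z (Rxy & Ryz -> Rxz).
G1: fails — Rwt and Rts but not Rws.
G2: ✓.
G3: fails — Rwu and Ruv but not Rwv.
Valid on: G2.

G2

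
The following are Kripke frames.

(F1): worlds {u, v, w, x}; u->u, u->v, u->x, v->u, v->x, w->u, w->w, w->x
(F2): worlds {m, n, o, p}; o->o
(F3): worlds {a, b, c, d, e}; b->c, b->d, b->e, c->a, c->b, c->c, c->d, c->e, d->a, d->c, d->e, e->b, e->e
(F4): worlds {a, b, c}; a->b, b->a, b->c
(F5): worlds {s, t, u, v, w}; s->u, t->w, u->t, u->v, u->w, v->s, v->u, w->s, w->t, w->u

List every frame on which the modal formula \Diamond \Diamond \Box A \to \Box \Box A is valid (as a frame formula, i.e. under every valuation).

(F2)

This is the axiom for a generalized confluence (Geach) condition; its first-order frame correspondent is \forall x \forall y \forall z ((x R^2 y \wedge x R^2 z) \to \exists w (yRw \wedge z = w)).
(F1): fails — uR²v, uR²v but no t with vRt and v=t.
(F2): ✓.
(F3): fails — bR²a, bR²a but no w with aRw and a=w.
(F4): fails — aR²a, aR²a but no w with aRw and a=w.
(F5): fails — sR²t, sR²t but no w* with tRw* and t=w*.
Valid on: (F2).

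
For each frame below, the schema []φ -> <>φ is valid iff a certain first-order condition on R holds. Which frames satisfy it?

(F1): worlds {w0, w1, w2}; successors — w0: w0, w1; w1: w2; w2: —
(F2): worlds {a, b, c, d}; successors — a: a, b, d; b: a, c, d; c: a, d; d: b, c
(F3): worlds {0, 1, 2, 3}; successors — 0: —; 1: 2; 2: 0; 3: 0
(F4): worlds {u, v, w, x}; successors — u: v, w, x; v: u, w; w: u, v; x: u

(F2), (F4)

This is the axiom for seriality; its first-order frame correspondent is forall x exists y Rxy.
(F1): fails — world w2 has no successor.
(F2): satisfies the condition.
(F3): fails — world 0 has no successor.
(F4): satisfies the condition.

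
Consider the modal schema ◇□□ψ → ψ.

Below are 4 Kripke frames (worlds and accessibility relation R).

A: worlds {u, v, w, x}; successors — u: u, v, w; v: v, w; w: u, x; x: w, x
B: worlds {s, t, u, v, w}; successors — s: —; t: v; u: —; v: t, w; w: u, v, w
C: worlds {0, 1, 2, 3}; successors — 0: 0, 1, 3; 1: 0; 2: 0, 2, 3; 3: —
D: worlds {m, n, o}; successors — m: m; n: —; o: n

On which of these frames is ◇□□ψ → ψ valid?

This is the axiom for a generalized confluence (Geach) condition; its first-order frame correspondent is ∀x ∀y (xRy → ∃w (yR²w ∧ x = w)).
A: holds.
B: fails — tRv but no w* with vR²w* and t=w*.
C: fails — 0R3 but no w with 3R²w and 0=w.
D: fails — oRn but no w with nR²w and o=w.
Valid on: A.

A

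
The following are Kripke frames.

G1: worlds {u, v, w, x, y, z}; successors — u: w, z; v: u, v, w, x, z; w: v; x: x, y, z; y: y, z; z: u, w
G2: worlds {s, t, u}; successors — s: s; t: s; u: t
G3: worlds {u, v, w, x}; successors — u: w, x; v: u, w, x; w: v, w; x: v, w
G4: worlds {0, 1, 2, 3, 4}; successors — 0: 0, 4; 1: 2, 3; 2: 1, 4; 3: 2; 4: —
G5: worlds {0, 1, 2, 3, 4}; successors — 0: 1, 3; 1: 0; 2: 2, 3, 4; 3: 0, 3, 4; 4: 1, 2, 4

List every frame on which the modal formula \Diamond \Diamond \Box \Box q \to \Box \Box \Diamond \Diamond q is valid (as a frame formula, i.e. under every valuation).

G1, G2, G3, G5

The schema corresponds to a generalized confluence (Geach) condition: \forall x \forall y \forall z ((x R^2 y \wedge x R^2 z) \to \exists w (y R^2 w \wedge z R^2 w)).
G1: holds.
G2: holds.
G3: holds.
G4: fails — 0R²0, 0R²4 but no w with 0R²w and 4R²w.
G5: holds.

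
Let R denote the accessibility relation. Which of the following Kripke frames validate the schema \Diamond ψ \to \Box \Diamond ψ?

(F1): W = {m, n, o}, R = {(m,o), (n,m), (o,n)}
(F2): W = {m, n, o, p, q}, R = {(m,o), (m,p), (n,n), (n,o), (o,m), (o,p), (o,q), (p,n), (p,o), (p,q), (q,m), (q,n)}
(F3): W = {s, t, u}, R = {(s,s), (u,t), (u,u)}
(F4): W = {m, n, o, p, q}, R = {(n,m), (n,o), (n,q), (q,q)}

Frame correspondent (Sahlqvist): \forall x \forall y \forall z (Rxy \wedge Rxz \to Ryz) — i.e. the Euclidean property.
(F1): fails — Rmo and Rmo but not Roo.
(F2): fails — Rmo and Rmo but not Roo.
(F3): fails — Rut and Rut but not Rtt.
(F4): fails — Rno and Rno but not Roo.
Valid on no frame.

none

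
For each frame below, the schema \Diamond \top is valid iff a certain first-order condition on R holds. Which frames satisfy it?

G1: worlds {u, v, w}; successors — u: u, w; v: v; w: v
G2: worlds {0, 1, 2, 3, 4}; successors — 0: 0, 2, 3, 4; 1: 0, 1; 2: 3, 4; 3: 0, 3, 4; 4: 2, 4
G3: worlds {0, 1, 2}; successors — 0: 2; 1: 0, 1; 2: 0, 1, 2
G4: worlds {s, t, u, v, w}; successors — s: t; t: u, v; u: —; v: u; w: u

The schema corresponds to seriality: \forall x \exists y Rxy.
G1: holds.
G2: holds.
G3: holds.
G4: fails — world u has no successor.
Valid on: G1, G2, G3.

G1, G2, G3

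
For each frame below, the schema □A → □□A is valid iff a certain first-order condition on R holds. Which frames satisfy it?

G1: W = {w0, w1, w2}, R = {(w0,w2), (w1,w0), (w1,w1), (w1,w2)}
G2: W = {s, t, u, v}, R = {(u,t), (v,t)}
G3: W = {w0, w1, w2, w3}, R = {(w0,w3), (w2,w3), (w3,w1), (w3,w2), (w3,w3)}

Frame correspondent (Sahlqvist): ∀x ∀y ∀z (Rxy ∧ Ryz → Rxz) — i.e. transitivity.
G1: holds.
G2: holds.
G3: fails — Rw0w3 and Rw3w1 but not Rw0w1.

G1, G2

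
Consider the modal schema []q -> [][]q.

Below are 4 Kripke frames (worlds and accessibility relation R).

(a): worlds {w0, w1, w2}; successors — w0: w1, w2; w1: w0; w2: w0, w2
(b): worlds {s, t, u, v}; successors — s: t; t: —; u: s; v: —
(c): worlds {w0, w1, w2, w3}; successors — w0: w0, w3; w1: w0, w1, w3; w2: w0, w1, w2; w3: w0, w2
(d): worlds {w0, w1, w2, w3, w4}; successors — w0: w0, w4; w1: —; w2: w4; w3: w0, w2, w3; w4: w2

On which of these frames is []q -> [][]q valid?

none

This is the axiom for transitivity; its first-order frame correspondent is forall x forall y forall z (Rxy & Ryz -> Rxz).
(a): fails — Rw1w0 and Rw0w1 but not Rw1w1.
(b): fails — Rus and Rst but not Rut.
(c): fails — Rw3w2 and Rw2w1 but not Rw3w1.
(d): fails — Rw0w4 and Rw4w2 but not Rw0w2.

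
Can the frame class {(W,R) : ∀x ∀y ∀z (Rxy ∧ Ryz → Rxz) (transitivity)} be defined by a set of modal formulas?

Yes, by □q → □□q

The condition is transitivity. A defining modal formula is □q → □□q.
Suppose □q→□□q is valid. Take Rxy, Ryz and set V(q)={w : Rxw}. Then □q at x, so □□q at x, so □q at y, so q at z, i.e. Rxz.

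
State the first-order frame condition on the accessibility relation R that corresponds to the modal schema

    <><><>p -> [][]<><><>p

forall x forall y forall z ((x R^3 y & x R^2 z) -> exists w (y = w & z R^3 w))

This is a Sahlqvist (Geach-type) schema ◇^3□^0p → □^2◇^3p.
Minimal-valuation argument: fix x; take any y with xR^3y and any z with xR^2z. Set V(p) to the set of worlds R-reachable from y in exactly 0 steps. Then □^0p holds at y, so the antecedent holds at x; validity forces ◇^3p at z, giving a w with zR^3w and yR^0w.
First-order correspondent: forall x forall y forall z ((x R^3 y & x R^2 z) -> exists w (y = w & z R^3 w)).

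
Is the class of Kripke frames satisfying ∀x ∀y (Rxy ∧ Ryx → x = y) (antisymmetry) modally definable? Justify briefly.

Not definable by any modal formula

Any modally definable frame class is closed under surjective bounded morphisms.
The 6-cycle (worlds w0,w1,w2,w3,w4,w5 with w0→w1→w2→w3→w4→w5→w0) is antisymmetric. Sending even-indexed worlds to s and odd-indexed worlds to t is a surjective bounded morphism onto the two-world frame with s↔t, which is not antisymmetric.
So no modal formula (or set of formulas) defines exactly the antisymmetric frames.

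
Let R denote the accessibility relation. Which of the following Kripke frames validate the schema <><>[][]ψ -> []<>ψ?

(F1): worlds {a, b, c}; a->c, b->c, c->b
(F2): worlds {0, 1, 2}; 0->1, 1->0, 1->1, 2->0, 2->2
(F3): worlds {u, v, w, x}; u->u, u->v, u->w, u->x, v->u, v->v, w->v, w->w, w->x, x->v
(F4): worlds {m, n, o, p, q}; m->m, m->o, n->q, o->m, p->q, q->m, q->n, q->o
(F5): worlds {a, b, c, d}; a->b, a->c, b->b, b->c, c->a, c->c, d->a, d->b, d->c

(F1), (F2), (F3), (F5)

This is the axiom for a generalized confluence (Geach) condition; its first-order frame correspondent is forall x forall y forall z ((x R^2 y & xRz) -> exists w (y R^2 w & zRw)).
(F1): ✓.
(F2): ✓.
(F3): ✓.
(F4): fails — qR²m, qRn but no w with mR²w and nRw.
(F5): ✓.
Valid on: (F1), (F2), (F3), (F5).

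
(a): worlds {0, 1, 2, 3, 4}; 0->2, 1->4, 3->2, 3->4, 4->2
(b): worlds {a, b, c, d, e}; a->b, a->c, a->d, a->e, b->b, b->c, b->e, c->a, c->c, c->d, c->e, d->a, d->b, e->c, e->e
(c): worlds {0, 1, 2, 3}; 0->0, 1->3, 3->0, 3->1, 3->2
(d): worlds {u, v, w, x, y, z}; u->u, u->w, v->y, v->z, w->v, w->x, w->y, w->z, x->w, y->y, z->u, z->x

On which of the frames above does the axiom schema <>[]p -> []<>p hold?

none

This is the axiom for convergence; its first-order frame correspondent is forall x forall y forall z (Rxy & Rxz -> exists w (Ryw & Rzw)).
(a): fails — R02 and R02 but 2 and 2 have no common successor.
(b): fails — Rae and Rad but e and d have no common successor.
(c): fails — R32 and R32 but 2 and 2 have no common successor.
(d): fails — Ruw and Ruu but w and u have no common successor.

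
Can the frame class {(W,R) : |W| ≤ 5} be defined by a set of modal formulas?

Modal frame validity is preserved under disjoint unions.
Any modal formula valid on each of 6 disjoint one-world frames is valid on their disjoint union (validity is preserved under disjoint unions). Each one-world frame has |W|=1≤5, but the union has |W|=6.
So no modal formula (or set of formulas) defines exactly the |W|≤5 frames.

No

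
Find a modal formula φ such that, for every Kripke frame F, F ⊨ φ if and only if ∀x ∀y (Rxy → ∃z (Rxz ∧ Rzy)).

A defining formula is □□p → □p (the C4 axiom).
Suppose □□p→□p is valid. Take Rxy and set V(p)={w : xR²w}. Then □□p at x, so □p at x, so p at y, i.e. ∃z(Rxz∧Rzy).

□□p → □p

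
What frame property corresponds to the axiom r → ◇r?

Equivalently (dual form): □r → r.
Suppose □r→r is valid. At any x set V(r)={w : Rxw}. Then □r holds at x, so r holds at x, i.e. Rxx.
Conversely, any frame satisfying ∀x Rxx validates the schema.
So the correspondent is reflexivity.

reflexivity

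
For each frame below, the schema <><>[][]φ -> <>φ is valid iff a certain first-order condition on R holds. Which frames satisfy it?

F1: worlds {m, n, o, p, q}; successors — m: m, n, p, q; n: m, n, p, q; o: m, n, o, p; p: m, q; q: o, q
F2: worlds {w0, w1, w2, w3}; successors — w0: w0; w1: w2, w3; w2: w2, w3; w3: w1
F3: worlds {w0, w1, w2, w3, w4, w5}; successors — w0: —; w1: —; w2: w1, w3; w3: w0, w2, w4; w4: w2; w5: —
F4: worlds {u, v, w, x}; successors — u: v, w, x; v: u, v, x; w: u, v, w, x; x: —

Frame correspondent (Sahlqvist): forall x forall y (x R^2 y -> exists w (y R^2 w & xRw)) — i.e. a generalized confluence (Geach) condition.
F1: satisfies the condition.
F2: fails — w3R²w3 but no w with w3R²w and w3Rw.
F3: fails — w2R²w0 but no w with w0R²w and w2Rw.
F4: fails — uR²x but no t with xR²t and uRt.

F1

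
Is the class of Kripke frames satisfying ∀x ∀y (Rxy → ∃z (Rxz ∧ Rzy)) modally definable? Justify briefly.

Yes — defined by □□p → □p

This is a Sahlqvist condition; the C4 axiom □□p → □p defines it.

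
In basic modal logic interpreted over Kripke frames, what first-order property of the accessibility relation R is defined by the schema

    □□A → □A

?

Suppose □□A→□A is valid. Take Rxy and set V(A)={w : xR²w}. Then □□A at x, so □A at x, so A at y, i.e. ∃z(Rxz∧Rzy).

Density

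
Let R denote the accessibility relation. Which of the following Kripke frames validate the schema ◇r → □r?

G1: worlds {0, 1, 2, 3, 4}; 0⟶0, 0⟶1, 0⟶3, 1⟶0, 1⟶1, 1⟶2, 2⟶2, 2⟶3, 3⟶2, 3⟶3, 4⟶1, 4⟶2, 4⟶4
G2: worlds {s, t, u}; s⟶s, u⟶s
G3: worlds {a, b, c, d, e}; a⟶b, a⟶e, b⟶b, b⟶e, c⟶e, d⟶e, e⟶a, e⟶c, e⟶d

G2

The schema corresponds to partial functionality: ∀x ∀y ∀z (Rxy ∧ Rxz → y = z).
G1: fails — 0 sees both 0 and 1.
G2: holds.
G3: fails — a sees both b and e.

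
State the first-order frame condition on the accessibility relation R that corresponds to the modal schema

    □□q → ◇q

This is a Sahlqvist (Geach-type) schema ◇^0□^2q → □^0◇^1q.
Minimal-valuation argument: fix x; take any y with xR^0y and any z with xR^0z. Set V(q) to the set of worlds R-reachable from y in exactly 2 steps. Then □^2q holds at y, so the antecedent holds at x; validity forces ◇^1q at z, giving a w with zR^1w and yR^2w.
First-order correspondent: ∀x ∃w (xR²w ∧ xRw).

∀x ∃w (xR²w ∧ xRw)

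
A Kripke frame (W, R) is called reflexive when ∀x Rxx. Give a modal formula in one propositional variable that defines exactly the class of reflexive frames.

□p → p

A defining formula is □p → p (the T axiom).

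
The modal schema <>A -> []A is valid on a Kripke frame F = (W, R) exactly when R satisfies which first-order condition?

Suppose ◇A→□A is valid. Take Rxy, Rxz and set V(A)={y}. Then ◇A at x, so □A at x, so A at z, i.e. z=y.

partial functionality: forall x forall y forall z (Rxy & Rxz -> y = z)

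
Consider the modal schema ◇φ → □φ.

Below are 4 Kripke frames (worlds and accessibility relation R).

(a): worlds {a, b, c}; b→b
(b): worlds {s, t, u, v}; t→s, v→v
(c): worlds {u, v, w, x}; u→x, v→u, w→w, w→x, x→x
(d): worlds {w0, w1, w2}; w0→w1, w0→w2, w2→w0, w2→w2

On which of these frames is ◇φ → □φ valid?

Frame correspondent (Sahlqvist): ∀x ∀y ∀z (Rxy ∧ Rxz → y = z) — i.e. partial functionality.
(a): ✓.
(b): ✓.
(c): fails — w sees both w and x.
(d): fails — w0 sees both w1 and w2.
Valid on: (a), (b).

(a), (b)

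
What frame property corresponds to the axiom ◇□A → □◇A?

This is the .2 axiom.
Its frame correspondent is convergence — ∀x ∀y ∀z (Rxy ∧ Rxz → ∃w (Ryw ∧ Rzw)).

convergence: ∀x ∀y ∀z (Rxy ∧ Rxz → ∃w (Ryw ∧ Rzw))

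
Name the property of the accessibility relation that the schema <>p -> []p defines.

partial functionality

Suppose ◇p→□p is valid. Take Rxy, Rxz and set V(p)={y}. Then ◇p at x, so □p at x, so p at z, i.e. z=y.
Conversely, on a frame with partial functionality the schema holds at every world under every valuation.
So the correspondent is partial functionality.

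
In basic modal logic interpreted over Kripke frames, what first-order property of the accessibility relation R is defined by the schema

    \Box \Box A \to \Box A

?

This is the C4 axiom.
It corresponds to density: \forall x \forall y (Rxy \to \exists z (Rxz \wedge Rzy)).

density: \forall x \forall y (Rxy \to \exists z (Rxz \wedge Rzy))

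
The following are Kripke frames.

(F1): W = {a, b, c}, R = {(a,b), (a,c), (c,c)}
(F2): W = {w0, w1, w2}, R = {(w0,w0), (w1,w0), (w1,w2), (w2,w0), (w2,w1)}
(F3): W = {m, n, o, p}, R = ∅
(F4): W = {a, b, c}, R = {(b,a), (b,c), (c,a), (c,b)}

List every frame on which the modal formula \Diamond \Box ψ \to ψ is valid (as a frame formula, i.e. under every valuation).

The schema corresponds to symmetry: \forall x \forall y (Rxy \to Ryx).
(F1): fails — Rac but not Rca.
(F2): fails — Rw1w0 but not Rw0w1.
(F3): holds.
(F4): fails — Rca but not Rac.
Valid on: (F3).

(F3)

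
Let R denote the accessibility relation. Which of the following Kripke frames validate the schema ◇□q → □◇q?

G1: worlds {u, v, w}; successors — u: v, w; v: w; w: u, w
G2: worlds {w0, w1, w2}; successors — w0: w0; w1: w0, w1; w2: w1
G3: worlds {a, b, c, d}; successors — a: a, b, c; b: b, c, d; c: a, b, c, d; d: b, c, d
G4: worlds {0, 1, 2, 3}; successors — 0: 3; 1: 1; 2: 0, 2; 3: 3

G1, G2, G3

Frame correspondent (Sahlqvist): ∀x ∀y ∀z (Rxy ∧ Rxz → ∃w (Ryw ∧ Rzw)) — i.e. convergence.
G1: ✓.
G2: ✓.
G3: ✓.
G4: fails — R20 and R22 but 0 and 2 have no common successor.
Valid on: G1, G2, G3.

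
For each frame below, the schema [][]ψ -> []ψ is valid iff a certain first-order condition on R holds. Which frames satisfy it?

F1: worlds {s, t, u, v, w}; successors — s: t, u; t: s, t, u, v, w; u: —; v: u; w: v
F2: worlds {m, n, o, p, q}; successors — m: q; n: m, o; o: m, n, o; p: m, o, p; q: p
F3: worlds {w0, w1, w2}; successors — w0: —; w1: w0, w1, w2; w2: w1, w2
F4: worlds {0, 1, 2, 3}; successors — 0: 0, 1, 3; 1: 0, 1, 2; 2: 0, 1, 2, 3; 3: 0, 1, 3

The schema corresponds to density: forall x forall y (Rxy -> exists z (Rxz & Rzy)).
F1: fails — Rvu but no z with Rvz and Rzu.
F2: fails — Rmq but no z with Rmz and Rzq.
F3: holds.
F4: holds.

F3, F4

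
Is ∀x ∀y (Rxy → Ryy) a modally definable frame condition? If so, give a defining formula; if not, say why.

This is a Sahlqvist condition; the T□ axiom □(□r → r) defines it.
Suppose □(□r→r) is valid. Take Rxy and set V(r)={w : Ryw}. Then at y, □r holds; since □(□r→r) at x, □r→r at y, so r at y, i.e. Ryy.

Definable; □(□r → r) defines it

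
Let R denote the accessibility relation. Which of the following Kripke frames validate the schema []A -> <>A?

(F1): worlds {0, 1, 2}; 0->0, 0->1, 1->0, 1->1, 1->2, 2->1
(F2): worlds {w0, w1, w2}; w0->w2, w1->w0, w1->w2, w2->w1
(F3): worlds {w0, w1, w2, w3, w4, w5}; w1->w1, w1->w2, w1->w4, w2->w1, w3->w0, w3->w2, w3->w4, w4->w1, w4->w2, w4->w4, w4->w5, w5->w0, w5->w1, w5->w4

This is the axiom for seriality; its first-order frame correspondent is forall x exists y Rxy.
(F1): holds.
(F2): holds.
(F3): fails — world w0 has no successor.
Valid on: (F1), (F2).

(F1), (F2)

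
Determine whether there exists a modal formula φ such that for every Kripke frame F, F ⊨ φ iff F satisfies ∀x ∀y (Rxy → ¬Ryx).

If a class were modally definable it would be closed under surjective bounded morphisms (Goldblatt–Thomason).
The 4-cycle (worlds a,b,c,d with a→b→c→d→a) is asymmetric. Mapping every world to a single reflexive point • is a surjective bounded morphism, and the reflexive point is not asymmetric (R•• but asymmetry requires ¬R••).
So no modal formula (or set of formulas) defines exactly the asymmetric frames.

No — not modally definable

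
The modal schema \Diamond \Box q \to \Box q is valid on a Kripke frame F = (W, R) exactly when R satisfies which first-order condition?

Replacing q by ¬q and contraposing gives the equivalent schema ◇q → □◇q.
Suppose ◇q→□◇q is valid. Take Rxy, Rxz and set V(q)={y}. Then ◇q at x, so □◇q at x, so ◇q at z, so some w with Rzw has q; w=y, i.e. Rzy. By symmetry of the argument, Ryz.

the Euclidean property: \forall x \forall y \forall z (Rxy \wedge Rxz \to Ryz)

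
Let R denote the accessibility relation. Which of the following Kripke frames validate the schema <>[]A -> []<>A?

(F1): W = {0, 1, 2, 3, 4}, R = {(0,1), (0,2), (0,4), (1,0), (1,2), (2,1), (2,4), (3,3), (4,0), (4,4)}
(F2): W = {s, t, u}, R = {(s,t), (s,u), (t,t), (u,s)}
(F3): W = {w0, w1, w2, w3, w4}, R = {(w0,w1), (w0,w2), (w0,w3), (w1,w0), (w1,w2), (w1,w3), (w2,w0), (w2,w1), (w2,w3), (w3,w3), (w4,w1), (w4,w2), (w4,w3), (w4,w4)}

The schema corresponds to convergence: forall x forall y forall z (Rxy & Rxz -> exists w (Ryw & Rzw)).
(F1): fails — R02 and R01 but 2 and 1 have no common successor.
(F2): fails — Rsu and Rst but u and t have no common successor.
(F3): condition met.
Valid on: (F3).

(F3)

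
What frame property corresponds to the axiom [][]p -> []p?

This is the C4 axiom.
It corresponds to density: forall x forall y (Rxy -> exists z (Rxz & Rzy)).

Density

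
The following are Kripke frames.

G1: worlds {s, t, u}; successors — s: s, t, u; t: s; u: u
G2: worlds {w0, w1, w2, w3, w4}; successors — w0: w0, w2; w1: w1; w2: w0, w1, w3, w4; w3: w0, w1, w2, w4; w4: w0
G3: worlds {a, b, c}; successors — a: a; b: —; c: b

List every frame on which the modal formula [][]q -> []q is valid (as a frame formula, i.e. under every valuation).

G1

This is the axiom for density; its first-order frame correspondent is forall x forall y (Rxy -> exists z (Rxz & Rzy)).
G1: satisfies the condition.
G2: fails — Rw2w3 but no z with Rw2z and Rzw3.
G3: fails — Rcb but no z with Rcz and Rzb.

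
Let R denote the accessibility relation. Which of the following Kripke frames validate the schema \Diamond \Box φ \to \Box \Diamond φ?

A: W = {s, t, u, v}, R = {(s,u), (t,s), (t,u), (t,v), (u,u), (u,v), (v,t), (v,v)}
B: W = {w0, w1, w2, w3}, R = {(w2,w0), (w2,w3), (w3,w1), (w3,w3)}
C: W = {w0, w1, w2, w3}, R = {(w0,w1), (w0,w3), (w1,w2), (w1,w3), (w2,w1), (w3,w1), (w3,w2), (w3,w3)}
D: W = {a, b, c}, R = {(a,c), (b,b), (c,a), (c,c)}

D

The schema corresponds to convergence: \forall x \forall y \forall z (Rxy \wedge Rxz \to \exists w (Ryw \wedge Rzw)).
A: fails — Rtv and Rts but v and s have no common successor.
B: fails — Rw2w0 and Rw2w0 but w0 and w0 have no common successor.
C: fails — Rw3w1 and Rw3w2 but w1 and w2 have no common successor.
D: ✓.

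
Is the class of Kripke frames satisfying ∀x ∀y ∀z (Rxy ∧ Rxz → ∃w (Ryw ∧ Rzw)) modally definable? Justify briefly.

This is a Sahlqvist condition; the .2 axiom ◇□r → □◇r defines it.
Suppose ◇□r→□◇r is valid. Take Rxy, Rxz and set V(r)={w : Ryw}. Then □r at y so ◇□r at x, so □◇r at x, so ◇r at z, giving w with Rzw and Ryw.

Yes — defined by ◇□r → □◇r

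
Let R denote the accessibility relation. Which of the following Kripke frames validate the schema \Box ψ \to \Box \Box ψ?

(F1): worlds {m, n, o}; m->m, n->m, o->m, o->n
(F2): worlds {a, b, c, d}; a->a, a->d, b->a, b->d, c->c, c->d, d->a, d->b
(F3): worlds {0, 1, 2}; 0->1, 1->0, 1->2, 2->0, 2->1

Frame correspondent (Sahlqvist): \forall x \forall y \forall z (Rxy \wedge Ryz \to Rxz) — i.e. transitivity.
(F1): holds.
(F2): fails — Rcd and Rdb but not Rcb.
(F3): fails — R10 and R01 but not R11.
Valid on: (F1).

(F1)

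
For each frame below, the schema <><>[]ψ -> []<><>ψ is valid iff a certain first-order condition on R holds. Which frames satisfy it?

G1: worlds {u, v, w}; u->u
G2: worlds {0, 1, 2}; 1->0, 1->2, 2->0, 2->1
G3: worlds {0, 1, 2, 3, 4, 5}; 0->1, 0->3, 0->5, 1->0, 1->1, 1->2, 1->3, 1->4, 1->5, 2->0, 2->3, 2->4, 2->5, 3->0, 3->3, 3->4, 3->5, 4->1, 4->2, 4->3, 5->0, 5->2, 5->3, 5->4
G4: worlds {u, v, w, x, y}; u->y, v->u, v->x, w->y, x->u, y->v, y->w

G1, G3

Frame correspondent (Sahlqvist): forall x forall y forall z ((x R^2 y & xRz) -> exists w (yRw & z R^2 w)) — i.e. a generalized confluence (Geach) condition.
G1: ✓.
G2: fails — 1R²0, 1R0 but no w with 0Rw and 0R²w.
G3: ✓.
G4: fails — vR²u, vRu but no t with uRt and uR²t.
Valid on: G1, G3.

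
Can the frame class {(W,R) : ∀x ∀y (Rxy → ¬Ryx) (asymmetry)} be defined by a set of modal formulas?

No — not modally definable

If a class were modally definable it would be closed under surjective bounded morphisms (Goldblatt–Thomason).
The 5-cycle (worlds w0,w1,w2,w3,w4 with w0→w1→w2→w3→w4→w0) is asymmetric. Mapping every world to a single reflexive point • is a surjective bounded morphism, and the reflexive point is not asymmetric (R•• but asymmetry requires ¬R••).
Hence asymmetry is not modally definable.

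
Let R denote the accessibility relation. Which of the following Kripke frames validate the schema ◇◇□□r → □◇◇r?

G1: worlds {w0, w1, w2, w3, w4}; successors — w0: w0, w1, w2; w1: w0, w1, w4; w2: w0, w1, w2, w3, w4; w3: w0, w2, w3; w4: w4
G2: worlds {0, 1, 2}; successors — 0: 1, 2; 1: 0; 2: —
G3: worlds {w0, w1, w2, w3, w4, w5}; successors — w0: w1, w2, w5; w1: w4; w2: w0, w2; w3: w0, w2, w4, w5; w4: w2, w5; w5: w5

This is the axiom for a generalized confluence (Geach) condition; its first-order frame correspondent is ∀x ∀y ∀z ((xR²y ∧ xRz) → ∃w (yR²w ∧ zR²w)).
G1: holds.
G2: fails — 0R²0, 0R1 but no w with 0R²w and 1R²w.
G3: holds.
Valid on: G1, G3.

G1, G3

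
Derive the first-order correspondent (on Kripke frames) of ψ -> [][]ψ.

forall x forall z (x R^2 z -> exists w (x = w & z = w))

This is a Sahlqvist (Geach-type) schema ◇^0□^0ψ → □^2◇^0ψ.
First-order correspondent: forall x forall z (x R^2 z -> exists w (x = w & z = w)).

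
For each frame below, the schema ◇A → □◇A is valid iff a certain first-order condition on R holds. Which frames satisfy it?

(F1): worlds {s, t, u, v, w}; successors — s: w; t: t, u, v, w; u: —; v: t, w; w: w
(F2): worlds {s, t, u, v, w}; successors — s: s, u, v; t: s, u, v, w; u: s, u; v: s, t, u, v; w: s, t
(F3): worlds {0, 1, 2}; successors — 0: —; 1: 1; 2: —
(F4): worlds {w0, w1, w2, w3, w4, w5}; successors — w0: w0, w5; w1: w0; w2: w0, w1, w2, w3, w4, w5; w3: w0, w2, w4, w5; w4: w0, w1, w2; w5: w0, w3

The schema corresponds to the Euclidean property: ∀x ∀y ∀z (Rxy ∧ Rxz → Ryz).
(F1): fails — Rtv and Rtv but not Rvv.
(F2): fails — Rsu and Rsv but not Ruv.
(F3): satisfies the condition.
(F4): fails — Rw0w5 and Rw0w5 but not Rw5w5.
Valid on: (F3).

(F3)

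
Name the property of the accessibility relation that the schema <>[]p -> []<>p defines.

Convergence

This is the .2 axiom.
It corresponds to convergence: forall x forall y forall z (Rxy & Rxz -> exists w (Ryw & Rzw)).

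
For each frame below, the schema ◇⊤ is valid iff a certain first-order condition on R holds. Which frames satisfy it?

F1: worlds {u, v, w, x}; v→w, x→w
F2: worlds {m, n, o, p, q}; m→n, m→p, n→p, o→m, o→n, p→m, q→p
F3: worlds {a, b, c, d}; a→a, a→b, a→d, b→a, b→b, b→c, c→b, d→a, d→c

The schema corresponds to seriality: ∀x ∃y Rxy.
F1: fails — world u has no successor.
F2: condition met.
F3: condition met.
Valid on: F2, F3.

F2, F3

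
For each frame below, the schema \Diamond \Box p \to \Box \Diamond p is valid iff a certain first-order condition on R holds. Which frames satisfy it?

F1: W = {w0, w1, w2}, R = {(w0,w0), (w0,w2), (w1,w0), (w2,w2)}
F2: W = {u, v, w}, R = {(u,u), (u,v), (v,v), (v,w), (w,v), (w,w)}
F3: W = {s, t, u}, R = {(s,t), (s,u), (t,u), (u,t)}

F1, F2

Frame correspondent (Sahlqvist): \forall x \forall y \forall z (Rxy \wedge Rxz \to \exists w (Ryw \wedge Rzw)) — i.e. convergence.
F1: ✓.
F2: ✓.
F3: fails — Rsu and Rst but u and t have no common successor.
Valid on: F1, F2.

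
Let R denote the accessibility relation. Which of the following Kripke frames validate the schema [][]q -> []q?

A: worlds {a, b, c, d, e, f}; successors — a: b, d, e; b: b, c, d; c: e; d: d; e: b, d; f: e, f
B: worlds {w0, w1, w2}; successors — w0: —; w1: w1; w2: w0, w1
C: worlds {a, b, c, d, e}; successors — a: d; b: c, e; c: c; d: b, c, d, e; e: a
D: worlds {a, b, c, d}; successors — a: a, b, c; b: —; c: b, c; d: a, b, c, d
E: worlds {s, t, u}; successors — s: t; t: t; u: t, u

This is the axiom for density; its first-order frame correspondent is forall x forall y (Rxy -> exists z (Rxz & Rzy)).
A: fails — Rae but no z with Raz and Rze.
B: fails — Rw2w0 but no z with Rw2z and Rzw0.
C: fails — Rea but no z with Rez and Rza.
D: holds.
E: holds.

D, E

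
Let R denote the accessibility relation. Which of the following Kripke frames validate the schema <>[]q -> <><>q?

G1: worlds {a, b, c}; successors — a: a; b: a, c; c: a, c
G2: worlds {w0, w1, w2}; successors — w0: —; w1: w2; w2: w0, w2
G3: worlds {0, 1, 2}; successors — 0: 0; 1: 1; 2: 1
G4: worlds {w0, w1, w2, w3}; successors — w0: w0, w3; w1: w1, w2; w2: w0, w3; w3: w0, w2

This is the axiom for a generalized confluence (Geach) condition; its first-order frame correspondent is forall x forall y (xRy -> exists w (yRw & x R^2 w)).
G1: satisfies the condition.
G2: fails — w2Rw0 but no w with w0Rw and w2R²w.
G3: satisfies the condition.
G4: satisfies the condition.

G1, G3, G4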